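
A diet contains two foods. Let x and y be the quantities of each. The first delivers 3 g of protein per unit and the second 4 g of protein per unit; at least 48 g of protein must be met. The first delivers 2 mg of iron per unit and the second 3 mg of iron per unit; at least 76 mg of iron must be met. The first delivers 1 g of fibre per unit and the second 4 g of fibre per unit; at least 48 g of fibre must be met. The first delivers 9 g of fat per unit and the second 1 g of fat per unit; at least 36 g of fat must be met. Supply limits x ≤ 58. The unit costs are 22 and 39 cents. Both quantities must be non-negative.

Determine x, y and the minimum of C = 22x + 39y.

The feasible region is unbounded (it extends along (0, 1)), but C strictly increases along every unbounded feasible direction, so there is no improving ray and the minimum is attained at a vertex.

x = 32, y = 4, minimum C = 860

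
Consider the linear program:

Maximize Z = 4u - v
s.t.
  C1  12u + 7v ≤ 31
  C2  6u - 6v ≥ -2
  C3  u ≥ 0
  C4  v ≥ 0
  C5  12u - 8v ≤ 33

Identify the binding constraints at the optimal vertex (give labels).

Extreme points and Z = 4u - v:
  (86/57, 35/19) → Z = 239/57
  (31/12, 0) → Z = 31/3
  (0, 1/3) → Z = -1/3
  (0, 0) → Z = 0

The maximum is at (31/12, 0). Substituting into each constraint, equality holds for C1 and C4; the remaining constraints have slack.

C1 and C4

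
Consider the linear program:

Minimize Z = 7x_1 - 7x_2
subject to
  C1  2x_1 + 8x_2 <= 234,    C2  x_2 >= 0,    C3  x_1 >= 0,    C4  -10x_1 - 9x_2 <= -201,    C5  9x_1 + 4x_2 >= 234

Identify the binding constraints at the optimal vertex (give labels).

C1 and C5

Extreme points and Z = 7x_1 - 7x_2:
  (117, 0) → Z = 819
  (117/8, 819/32) → Z = -2457/32
  (26, 0) → Z = 182

The minimum is at (117/8, 819/32). Substituting into each constraint, equality holds for C1 and C5; the remaining constraints have slack.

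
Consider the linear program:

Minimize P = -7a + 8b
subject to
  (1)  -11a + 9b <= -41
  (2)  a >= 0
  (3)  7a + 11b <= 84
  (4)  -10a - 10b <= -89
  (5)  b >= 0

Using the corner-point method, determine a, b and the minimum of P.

a = 12, b = 0, minimum P = -84

Extreme points and P = -7a + 8b:
  (1207/184, 637/184) → P = -3353/184
  (1211/200, 569/200) → P = -157/8
  (12, 0) → P = -84
  (89/10, 0) → P = -623/10

The optimum lies where 7a + 11b = 84 and b = 0.
Solving simultaneously gives a = 12, b = 0.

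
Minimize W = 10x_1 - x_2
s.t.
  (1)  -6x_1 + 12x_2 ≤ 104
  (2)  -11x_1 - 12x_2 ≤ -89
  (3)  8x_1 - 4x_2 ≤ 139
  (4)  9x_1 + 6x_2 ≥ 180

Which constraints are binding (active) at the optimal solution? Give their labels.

(1) and (4)

Feasible corners and W = 10x_1 - x_2:
  (521/18, 833/36) → W = 9587/36
  (32/3, 14) → W = 278/3
  (37/2, 9/4) → W = 731/4

The minimum is at (32/3, 14). Substituting into each constraint, equality holds for (1) and (4); the remaining constraints have slack.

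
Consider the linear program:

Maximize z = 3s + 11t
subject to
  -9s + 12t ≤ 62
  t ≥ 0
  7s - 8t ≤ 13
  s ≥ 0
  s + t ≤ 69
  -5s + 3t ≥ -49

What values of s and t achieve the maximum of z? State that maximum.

s = 258/11, t = 751/33, maximum z = 10583/33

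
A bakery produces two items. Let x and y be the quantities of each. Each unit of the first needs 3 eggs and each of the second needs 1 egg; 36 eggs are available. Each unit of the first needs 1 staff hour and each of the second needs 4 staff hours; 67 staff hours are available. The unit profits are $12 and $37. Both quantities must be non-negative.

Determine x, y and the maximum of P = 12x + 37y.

x = 7, y = 15, maximum P = 639

Corner points and P = 12x + 37y:
  (0, 0) → P = 0
  (0, 67/4) → P = 2479/4
  (12, 0) → P = 144
  (7, 15) → P = 639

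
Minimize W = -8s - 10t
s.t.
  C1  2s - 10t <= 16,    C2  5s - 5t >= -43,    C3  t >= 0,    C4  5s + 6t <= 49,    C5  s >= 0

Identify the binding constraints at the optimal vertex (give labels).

C4 and C5

Corner points and W = -8s - 10t:
  (8, 0) → W = -64
  (293/31, 9/31) → W = -2434/31
  (0, 0) → W = 0
  (0, 49/6) → W = -245/3

The minimum is at (0, 49/6). Substituting into each constraint, equality holds for C4 and C5; the remaining constraints have slack.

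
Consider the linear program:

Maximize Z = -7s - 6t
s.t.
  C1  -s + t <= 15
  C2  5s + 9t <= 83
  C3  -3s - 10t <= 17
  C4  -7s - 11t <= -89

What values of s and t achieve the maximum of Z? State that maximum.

s = -38/9, t = 97/9, maximum Z = -316/9

Feasible corners and Z = -7s - 6t:
  (-26/7, 79/7) → Z = -292/7
  (-38/9, 97/9) → Z = -316/9
  (983/23, -334/23) → Z = -4877/23
  (1077/37, -386/37) → Z = -5223/37

At the optimal vertex, -s + t = 15 and -7s - 11t = -89.
Solving simultaneously gives s = -38/9, t = 97/9.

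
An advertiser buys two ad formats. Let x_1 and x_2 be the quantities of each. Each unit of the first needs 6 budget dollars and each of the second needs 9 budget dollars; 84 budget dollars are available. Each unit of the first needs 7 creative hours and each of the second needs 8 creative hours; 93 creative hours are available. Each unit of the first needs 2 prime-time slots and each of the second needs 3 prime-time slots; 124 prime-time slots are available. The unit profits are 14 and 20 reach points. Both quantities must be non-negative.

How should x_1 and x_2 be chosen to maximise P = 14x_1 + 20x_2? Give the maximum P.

Extreme points and P = 14x_1 + 20x_2:
  (0, 0) → P = 0
  (0, 28/3) → P = 560/3
  (93/7, 0) → P = 186
  (11, 2) → P = 194

The binding constraints are 6x_1 + 9x_2 = 84 and 7x_1 + 8x_2 = 93.
Solving simultaneously gives x_1 = 11, x_2 = 2.

x_1 = 11, x_2 = 2, maximum P = 194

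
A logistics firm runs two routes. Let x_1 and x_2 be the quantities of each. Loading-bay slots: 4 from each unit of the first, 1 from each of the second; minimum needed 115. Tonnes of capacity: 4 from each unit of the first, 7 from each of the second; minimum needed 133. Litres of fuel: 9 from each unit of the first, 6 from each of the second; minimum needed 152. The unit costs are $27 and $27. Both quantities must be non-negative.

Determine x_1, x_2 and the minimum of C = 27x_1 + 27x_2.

x_1 = 28, x_2 = 3, minimum C = 837

Vertices and C = 27x_1 + 27x_2:
  (0, 115) → C = 3105
  (133/4, 0) → C = 3591/4
  (28, 3) → C = 837
The feasible region is unbounded (it extends along (0, 1), (1, 0)), but C strictly increases along every unbounded feasible direction, so there is no improving ray and the minimum is attained at a vertex.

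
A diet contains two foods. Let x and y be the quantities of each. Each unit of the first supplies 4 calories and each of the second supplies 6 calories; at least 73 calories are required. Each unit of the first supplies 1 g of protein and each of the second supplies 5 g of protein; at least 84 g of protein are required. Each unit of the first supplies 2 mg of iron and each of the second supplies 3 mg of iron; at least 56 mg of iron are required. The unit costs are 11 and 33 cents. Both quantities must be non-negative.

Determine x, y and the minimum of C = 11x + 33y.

x = 4, y = 16, minimum C = 572

Corner points and C = 11x + 33y:
  (0, 56/3) → C = 616
  (84, 0) → C = 924
  (4, 16) → C = 572
The feasible region is unbounded (it extends along (0, 1), (1, 0)), but C strictly increases along every unbounded feasible direction, so there is no improving ray and the minimum is attained at a vertex.

The binding constraints are x + 5y = 84 and 2x + 3y = 56.
Solving simultaneously gives x = 4, y = 16.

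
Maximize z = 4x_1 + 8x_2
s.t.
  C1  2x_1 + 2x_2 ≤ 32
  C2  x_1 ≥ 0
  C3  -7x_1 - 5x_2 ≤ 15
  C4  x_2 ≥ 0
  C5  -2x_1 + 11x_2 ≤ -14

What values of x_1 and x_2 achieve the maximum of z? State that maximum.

Extreme points and z = 4x_1 + 8x_2:
  (16, 0) → z = 64
  (190/13, 18/13) → z = 904/13
  (7, 0) → z = 28

x_1 = 190/13, x_2 = 18/13, maximum z = 904/13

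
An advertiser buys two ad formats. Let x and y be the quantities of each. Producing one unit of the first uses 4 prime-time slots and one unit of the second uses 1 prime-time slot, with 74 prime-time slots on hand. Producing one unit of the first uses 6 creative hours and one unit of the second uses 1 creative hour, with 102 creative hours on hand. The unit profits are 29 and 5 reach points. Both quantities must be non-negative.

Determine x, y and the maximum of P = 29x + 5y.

x = 14, y = 18, maximum P = 496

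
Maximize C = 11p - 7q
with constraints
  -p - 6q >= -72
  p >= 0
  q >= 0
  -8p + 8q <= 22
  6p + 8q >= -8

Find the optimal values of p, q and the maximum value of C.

p = 72, q = 0, maximum C = 792

Vertices and C = 11p - 7q:
  (72, 0) → C = 792
  (111/14, 299/28) → C = 349/28
  (0, 0) → C = 0
  (0, 11/4) → C = -77/4

The binding constraints are -p - 6q = -72 and q = 0.
Solving simultaneously gives p = 72, q = 0.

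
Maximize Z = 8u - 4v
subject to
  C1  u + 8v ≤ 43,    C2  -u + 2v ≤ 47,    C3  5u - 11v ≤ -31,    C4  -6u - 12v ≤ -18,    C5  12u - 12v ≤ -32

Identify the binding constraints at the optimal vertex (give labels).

C1 and C5

Extreme points and Z = 8u - 4v:
  (-31/3, 20/3) → Z = -328/3
  (65/27, 137/27) → Z = -28/27
  (-29/21, 46/21) → Z = -416/21
  (5/18, 53/18) → Z = -86/9

The maximum is at (65/27, 137/27). Substituting into each constraint, equality holds for C1 and C5; the remaining constraints have slack.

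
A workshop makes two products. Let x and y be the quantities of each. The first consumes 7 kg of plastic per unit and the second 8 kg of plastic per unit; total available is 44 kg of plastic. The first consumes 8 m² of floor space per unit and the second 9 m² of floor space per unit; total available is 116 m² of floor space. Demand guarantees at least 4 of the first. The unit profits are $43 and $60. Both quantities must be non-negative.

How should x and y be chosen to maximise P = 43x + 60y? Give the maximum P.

Corner points and P = 43x + 60y:
  (44/7, 0) → P = 1892/7
  (4, 0) → P = 172
  (4, 2) → P = 292

At the optimal vertex, 7x + 8y = 44 and x = 4.
Solving simultaneously gives x = 4, y = 2.

x = 4, y = 2, maximum P = 292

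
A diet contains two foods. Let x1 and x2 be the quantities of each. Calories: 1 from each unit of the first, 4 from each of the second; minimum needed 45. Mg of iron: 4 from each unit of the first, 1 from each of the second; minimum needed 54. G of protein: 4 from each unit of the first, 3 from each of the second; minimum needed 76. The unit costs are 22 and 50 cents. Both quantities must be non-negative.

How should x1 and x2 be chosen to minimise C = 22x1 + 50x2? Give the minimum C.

x1 = 13, x2 = 8, minimum C = 686

Feasible corners and C = 22x1 + 50x2:
  (0, 54) → C = 2700
  (45, 0) → C = 990
  (13, 8) → C = 686
  (43/4, 11) → C = 1573/2
The feasible region is unbounded (it extends along (0, 1), (1, 0)), but C strictly increases along every unbounded feasible direction, so there is no improving ray and the minimum is attained at a vertex.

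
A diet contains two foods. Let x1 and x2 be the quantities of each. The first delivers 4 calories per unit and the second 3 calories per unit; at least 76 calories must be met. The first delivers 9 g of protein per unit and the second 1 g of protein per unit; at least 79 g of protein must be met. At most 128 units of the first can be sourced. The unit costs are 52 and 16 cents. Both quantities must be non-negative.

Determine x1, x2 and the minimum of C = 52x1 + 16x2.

x1 = 7, x2 = 16, minimum C = 620

Vertices and C = 52x1 + 16x2:
  (0, 79) → C = 1264
  (19, 0) → C = 988
  (128, 0) → C = 6656
  (7, 16) → C = 620
The feasible region is unbounded (it extends along (0, 1)), but C strictly increases along every unbounded feasible direction, so there is no improving ray and the minimum is attained at a vertex.

The binding constraints are 4x1 + 3x2 = 76 and 9x1 + x2 = 79.
Solving simultaneously gives x1 = 7, x2 = 16.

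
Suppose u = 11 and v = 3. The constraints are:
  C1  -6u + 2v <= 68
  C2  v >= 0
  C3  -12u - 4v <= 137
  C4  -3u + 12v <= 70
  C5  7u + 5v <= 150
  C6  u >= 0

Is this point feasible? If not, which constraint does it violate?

feasible

C1: -60 ≤ 68 ✓
C2: 3 ≥ 0 ✓
C3: -144 ≤ 137 ✓
C4: 3 ≤ 70 ✓
C5: 92 ≤ 150 ✓
C6: 11 ≥ 0 ✓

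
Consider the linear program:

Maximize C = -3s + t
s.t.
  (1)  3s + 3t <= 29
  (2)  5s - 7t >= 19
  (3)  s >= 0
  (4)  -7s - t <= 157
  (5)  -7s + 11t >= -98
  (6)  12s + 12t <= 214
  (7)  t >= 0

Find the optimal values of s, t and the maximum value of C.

s = 19/5, t = 0, maximum C = -57/5

Extreme points and C = -3s + t:
  (65/9, 22/9) → C = -173/9
  (29/3, 0) → C = -29
  (19/5, 0) → C = -57/5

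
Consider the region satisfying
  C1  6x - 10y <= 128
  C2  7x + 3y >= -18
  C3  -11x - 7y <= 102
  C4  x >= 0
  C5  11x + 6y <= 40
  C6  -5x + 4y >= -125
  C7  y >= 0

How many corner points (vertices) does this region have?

Intersecting each pair of boundary lines and keeping only the points that satisfy every inequality leaves:
  (0, 20/3)
  (0, 0)
  (40/11, 0)

3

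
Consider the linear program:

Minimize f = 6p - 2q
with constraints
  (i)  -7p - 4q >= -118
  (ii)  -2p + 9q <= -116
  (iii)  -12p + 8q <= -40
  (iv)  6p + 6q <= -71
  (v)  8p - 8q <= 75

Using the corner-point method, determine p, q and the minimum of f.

Extreme points and f = 6p - 2q:
  (-142/23, -328/23) → f = -196/23
  (-253/56, -389/28) → f = 19/28
  (-35/4, -145/8) → f = -65/4

The optimum lies where -12p + 8q = -40 and 8p - 8q = 75.
Solving simultaneously gives p = -35/4, q = -145/8.

p = -35/4, q = -145/8, minimum f = -65/4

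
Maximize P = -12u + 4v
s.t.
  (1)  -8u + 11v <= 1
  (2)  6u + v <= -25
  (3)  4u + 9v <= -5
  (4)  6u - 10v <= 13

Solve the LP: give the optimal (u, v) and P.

u = -153/14, v = -55/7, maximum P = 698/7

Feasible corners and P = -12u + 4v:
  (-138/37, -97/37) → P = 1268/37
  (-153/14, -55/7) → P = 698/7
  (-79/22, -38/11) → P = 322/11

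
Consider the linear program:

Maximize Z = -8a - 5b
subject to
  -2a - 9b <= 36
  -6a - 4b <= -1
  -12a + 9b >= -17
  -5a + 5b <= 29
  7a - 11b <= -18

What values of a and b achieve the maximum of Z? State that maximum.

a = -111/50, b = 179/50, maximum Z = -7/50

The optimum lies where -6a - 4b = -1 and -5a + 5b = 29.
Solving simultaneously gives a = -111/50, b = 179/50.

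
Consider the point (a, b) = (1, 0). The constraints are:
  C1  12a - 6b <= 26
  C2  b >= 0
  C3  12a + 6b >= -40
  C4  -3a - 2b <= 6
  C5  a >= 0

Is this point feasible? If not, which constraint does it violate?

feasible

C1: 12 ≤ 26 ✓
C2: 0 ≥ 0 ✓
C3: 12 ≥ -40 ✓
C4: -3 ≤ 6 ✓
C5: 1 ≥ 0 ✓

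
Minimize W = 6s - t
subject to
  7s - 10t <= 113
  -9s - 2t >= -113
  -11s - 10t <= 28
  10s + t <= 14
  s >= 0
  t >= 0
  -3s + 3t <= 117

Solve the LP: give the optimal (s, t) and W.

s = 0, t = 14, minimum W = -14

Feasible corners and W = 6s - t:
  (0, 14) → W = -14
  (7/5, 0) → W = 42/5
  (0, 0) → W = 0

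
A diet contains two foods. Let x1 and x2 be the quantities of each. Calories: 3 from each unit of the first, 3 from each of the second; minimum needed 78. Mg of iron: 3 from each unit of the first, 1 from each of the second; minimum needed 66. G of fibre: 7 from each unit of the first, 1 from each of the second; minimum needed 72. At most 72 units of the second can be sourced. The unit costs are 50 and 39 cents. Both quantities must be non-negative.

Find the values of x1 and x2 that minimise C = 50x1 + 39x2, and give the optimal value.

x1 = 20, x2 = 6, minimum C = 1234

Feasible corners and C = 50x1 + 39x2:
  (0, 72) → C = 2808
  (26, 0) → C = 1300
  (20, 6) → C = 1234
  (3/2, 123/2) → C = 4947/2
The feasible region is unbounded (it extends along (1, 0)), but C strictly increases along every unbounded feasible direction, so there is no improving ray and the minimum is attained at a vertex.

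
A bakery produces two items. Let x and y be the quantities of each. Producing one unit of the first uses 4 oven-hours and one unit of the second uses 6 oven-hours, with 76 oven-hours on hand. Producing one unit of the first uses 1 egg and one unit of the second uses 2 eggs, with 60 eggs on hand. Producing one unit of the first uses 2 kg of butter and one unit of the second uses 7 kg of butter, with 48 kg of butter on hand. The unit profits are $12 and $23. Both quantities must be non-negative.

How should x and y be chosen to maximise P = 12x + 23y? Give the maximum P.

Extreme points and P = 12x + 23y:
  (0, 0) → P = 0
  (0, 48/7) → P = 1104/7
  (19, 0) → P = 228
  (61/4, 5/2) → P = 481/2

At the optimal vertex, 4x + 6y = 76 and 2x + 7y = 48.
Solving simultaneously gives x = 61/4, y = 5/2.

x = 61/4, y = 5/2, maximum P = 481/2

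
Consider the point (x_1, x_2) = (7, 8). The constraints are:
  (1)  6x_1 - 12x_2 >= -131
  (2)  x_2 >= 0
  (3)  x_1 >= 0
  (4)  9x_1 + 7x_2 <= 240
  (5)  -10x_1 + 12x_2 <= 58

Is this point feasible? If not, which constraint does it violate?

(1): -54 ≥ -131 ✓
(2): 8 ≥ 0 ✓
(3): 7 ≥ 0 ✓
(4): 119 ≤ 240 ✓
(5): 26 ≤ 58 ✓

feasible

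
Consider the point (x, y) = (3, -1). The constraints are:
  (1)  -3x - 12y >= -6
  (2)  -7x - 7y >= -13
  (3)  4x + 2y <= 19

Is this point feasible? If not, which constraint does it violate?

not feasible — violates (2)

Constraint (2): -7x - 7y = -14, which is not ≥ -13. All other constraints are satisfied.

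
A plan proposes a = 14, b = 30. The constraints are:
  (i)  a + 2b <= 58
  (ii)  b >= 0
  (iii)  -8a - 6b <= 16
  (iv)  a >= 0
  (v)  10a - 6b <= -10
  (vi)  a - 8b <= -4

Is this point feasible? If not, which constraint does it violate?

Constraint (i): a + 2b = 74, which is not ≤ 58. All other constraints are satisfied.

not feasible — violates (i)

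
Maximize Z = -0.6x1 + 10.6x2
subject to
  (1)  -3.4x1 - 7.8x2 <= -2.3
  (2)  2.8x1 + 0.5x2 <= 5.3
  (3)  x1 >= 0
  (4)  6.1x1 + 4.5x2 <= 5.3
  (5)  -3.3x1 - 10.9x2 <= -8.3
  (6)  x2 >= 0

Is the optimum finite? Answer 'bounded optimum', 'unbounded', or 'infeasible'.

bounded optimum

Extreme points and Z = -0.6x1 + 10.6x2:
  (0, 53/45) → Z = 2809/225
  (0, 83/109) → Z = 4399/545
  (1021/2582, 1657/2582) → Z = 42379/6455
The feasible region has finitely many vertices and no improving ray; the maximum is 2809/225 at (0, 53/45).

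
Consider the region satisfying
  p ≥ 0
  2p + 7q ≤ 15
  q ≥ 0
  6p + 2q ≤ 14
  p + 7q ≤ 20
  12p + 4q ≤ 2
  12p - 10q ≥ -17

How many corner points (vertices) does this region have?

3

Of the 20 pairwise boundary intersections, those satisfying every inequality are:
  (0, 0)
  (0, 1/2)
  (1/6, 0)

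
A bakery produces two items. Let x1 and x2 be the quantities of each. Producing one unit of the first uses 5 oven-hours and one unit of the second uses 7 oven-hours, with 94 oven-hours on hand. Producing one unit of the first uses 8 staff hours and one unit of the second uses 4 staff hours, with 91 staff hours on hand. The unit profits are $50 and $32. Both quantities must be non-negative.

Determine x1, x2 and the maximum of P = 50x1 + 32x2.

x1 = 29/4, x2 = 33/4, maximum P = 1253/2

Corner points and P = 50x1 + 32x2:
  (0, 0) → P = 0
  (0, 94/7) → P = 3008/7
  (91/8, 0) → P = 2275/4
  (29/4, 33/4) → P = 1253/2

At the optimal vertex, 5x1 + 7x2 = 94 and 8x1 + 4x2 = 91.
Solving simultaneously gives x1 = 29/4, x2 = 33/4.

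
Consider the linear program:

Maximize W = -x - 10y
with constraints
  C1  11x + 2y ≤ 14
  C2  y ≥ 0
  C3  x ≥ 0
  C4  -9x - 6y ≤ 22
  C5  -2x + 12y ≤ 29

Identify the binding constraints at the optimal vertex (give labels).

C2 and C3

Feasible corners and W = -x - 10y:
  (14/11, 0) → W = -14/11
  (55/68, 347/136) → W = -895/34
  (0, 0) → W = 0
  (0, 29/12) → W = -145/6

The maximum is at (0, 0). Substituting into each constraint, equality holds for C2 and C3; the remaining constraints have slack.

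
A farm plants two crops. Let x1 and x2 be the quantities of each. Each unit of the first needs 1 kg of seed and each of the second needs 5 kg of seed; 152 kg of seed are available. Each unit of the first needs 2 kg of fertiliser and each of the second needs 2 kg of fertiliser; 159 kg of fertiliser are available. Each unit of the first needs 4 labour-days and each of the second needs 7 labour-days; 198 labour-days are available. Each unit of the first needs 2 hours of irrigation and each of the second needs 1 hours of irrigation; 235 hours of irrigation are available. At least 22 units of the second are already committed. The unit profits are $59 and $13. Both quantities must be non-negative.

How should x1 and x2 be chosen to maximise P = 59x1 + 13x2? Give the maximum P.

Extreme points and P = 59x1 + 13x2:
  (0, 198/7) → P = 2574/7
  (0, 22) → P = 286
  (11, 22) → P = 935

At the optimal vertex, 4x1 + 7x2 = 198 and x2 = 22.
Solving simultaneously gives x1 = 11, x2 = 22.

x1 = 11, x2 = 22, maximum P = 935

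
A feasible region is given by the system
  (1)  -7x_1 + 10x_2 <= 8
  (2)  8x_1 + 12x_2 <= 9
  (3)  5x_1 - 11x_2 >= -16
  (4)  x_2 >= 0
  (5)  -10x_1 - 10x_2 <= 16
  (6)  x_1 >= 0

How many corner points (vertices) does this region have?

The feasible vertices (each the meet of two boundaries and inside every other half-plane) are:
  (9/8, 0)
  (0, 3/4)
  (0, 0)

3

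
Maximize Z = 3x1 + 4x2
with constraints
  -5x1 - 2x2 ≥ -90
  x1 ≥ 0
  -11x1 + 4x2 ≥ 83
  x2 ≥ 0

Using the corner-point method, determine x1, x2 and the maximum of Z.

Extreme points and Z = 3x1 + 4x2:
  (0, 45) → Z = 180
  (97/21, 1405/42) → Z = 443/3
  (0, 83/4) → Z = 83

At the optimal vertex, -5x1 - 2x2 = -90 and x1 = 0.
Solving simultaneously gives x1 = 0, x2 = 45.

x1 = 0, x2 = 45, maximum Z = 180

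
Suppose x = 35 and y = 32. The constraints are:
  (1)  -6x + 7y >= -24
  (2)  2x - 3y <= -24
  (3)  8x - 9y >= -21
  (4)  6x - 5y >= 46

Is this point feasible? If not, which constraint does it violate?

feasible

(1): 14 ≥ -24 ✓
(2): -26 ≤ -24 ✓
(3): -8 ≥ -21 ✓
(4): 50 ≥ 46 ✓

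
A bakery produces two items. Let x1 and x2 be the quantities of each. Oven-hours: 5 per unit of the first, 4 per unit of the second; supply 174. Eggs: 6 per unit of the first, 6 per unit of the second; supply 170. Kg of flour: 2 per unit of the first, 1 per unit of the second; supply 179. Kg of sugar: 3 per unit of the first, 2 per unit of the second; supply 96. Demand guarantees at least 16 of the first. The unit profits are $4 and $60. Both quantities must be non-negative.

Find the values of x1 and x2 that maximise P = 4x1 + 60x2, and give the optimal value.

Extreme points and P = 4x1 + 60x2:
  (85/3, 0) → P = 340/3
  (16, 0) → P = 64
  (16, 37/3) → P = 804

At the optimal vertex, 6x1 + 6x2 = 170 and x1 = 16.
Solving simultaneously gives x1 = 16, x2 = 37/3.

x1 = 16, x2 = 37/3, maximum P = 804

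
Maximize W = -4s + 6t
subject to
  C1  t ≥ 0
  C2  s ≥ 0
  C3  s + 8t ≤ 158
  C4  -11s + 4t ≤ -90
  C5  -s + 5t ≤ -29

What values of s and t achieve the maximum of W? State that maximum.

s = 29, t = 0, maximum W = -116

Feasible corners and W = -4s + 6t:
  (158, 0) → W = -632
  (29, 0) → W = -116
  (1022/13, 129/13) → W = -3314/13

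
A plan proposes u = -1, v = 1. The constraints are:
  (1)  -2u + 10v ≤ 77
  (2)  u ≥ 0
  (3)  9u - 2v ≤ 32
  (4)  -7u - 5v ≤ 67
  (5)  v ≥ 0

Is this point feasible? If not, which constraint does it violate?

not feasible — violates (2)

Constraint (2): u = -1, which is not ≥ 0. All other constraints are satisfied.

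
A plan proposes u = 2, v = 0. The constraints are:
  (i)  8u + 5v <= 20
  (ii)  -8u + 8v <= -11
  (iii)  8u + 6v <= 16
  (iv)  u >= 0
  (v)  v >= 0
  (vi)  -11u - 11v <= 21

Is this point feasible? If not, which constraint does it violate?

(i): 16 ≤ 20 ✓
(ii): -16 ≤ -11 ✓
(iii): 16 ≤ 16 ✓
(iv): 2 ≥ 0 ✓
(v): 0 ≥ 0 ✓
(vi): -22 ≤ 21 ✓

feasible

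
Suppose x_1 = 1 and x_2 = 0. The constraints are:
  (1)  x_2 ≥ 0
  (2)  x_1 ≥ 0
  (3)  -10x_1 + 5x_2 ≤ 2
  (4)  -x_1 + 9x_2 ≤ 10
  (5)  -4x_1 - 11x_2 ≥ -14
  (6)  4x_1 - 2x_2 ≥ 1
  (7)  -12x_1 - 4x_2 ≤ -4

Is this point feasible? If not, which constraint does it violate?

feasible

(1): 0 ≥ 0 ✓
(2): 1 ≥ 0 ✓
(3): -10 ≤ 2 ✓
(4): -1 ≤ 10 ✓
(5): -4 ≥ -14 ✓
(6): 4 ≥ 1 ✓
(7): -12 ≤ -4 ✓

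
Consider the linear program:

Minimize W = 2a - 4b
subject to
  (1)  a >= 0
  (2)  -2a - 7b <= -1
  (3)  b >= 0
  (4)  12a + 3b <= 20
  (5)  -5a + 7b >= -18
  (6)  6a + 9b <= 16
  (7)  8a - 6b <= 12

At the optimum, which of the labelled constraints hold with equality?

Extreme points and W = 2a - 4b:
  (0, 1/7) → W = -4/7
  (0, 16/9) → W = -64/9
  (1/2, 0) → W = 1
  (3/2, 0) → W = 3
  (22/15, 4/5) → W = -4/15
  (13/8, 1/6) → W = 31/12

The minimum is at (0, 16/9). Substituting into each constraint, equality holds for (1) and (6); the remaining constraints have slack.

(1) and (6)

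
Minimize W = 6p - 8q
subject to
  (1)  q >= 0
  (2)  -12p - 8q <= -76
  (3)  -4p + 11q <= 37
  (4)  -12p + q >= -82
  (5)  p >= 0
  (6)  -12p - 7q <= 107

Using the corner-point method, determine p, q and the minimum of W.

Vertices and W = 6p - 8q:
  (19/3, 0) → W = 38
  (41/6, 0) → W = 41
  (135/41, 187/41) → W = -686/41
  (939/128, 193/32) → W = -271/64

The binding constraints are -12p - 8q = -76 and -4p + 11q = 37.
Solving simultaneously gives p = 135/41, q = 187/41.

p = 135/41, q = 187/41, minimum W = -686/41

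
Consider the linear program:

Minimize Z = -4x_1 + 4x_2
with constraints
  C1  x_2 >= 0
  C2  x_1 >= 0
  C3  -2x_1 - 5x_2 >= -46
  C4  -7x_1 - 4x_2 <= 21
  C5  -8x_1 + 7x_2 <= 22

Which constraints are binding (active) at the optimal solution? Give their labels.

Vertices and Z = -4x_1 + 4x_2:
  (0, 0) → Z = 0
  (23, 0) → Z = -92
  (0, 22/7) → Z = 88/7
  (106/27, 206/27) → Z = 400/27

The minimum is at (23, 0). Substituting into each constraint, equality holds for C1 and C3; the remaining constraints have slack.

C1 and C3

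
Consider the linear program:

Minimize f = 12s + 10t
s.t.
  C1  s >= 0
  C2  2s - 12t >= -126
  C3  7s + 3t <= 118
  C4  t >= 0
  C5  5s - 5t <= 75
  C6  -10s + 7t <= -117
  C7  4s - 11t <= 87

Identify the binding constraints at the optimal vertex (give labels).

C4 and C6

Feasible corners and f = 12s + 10t:
  (163/10, 13/10) → f = 1043/5
  (1177/79, 361/79) → f = 17734/79
  (15, 0) → f = 180
  (117/10, 0) → f = 702/5

The minimum is at (117/10, 0). Substituting into each constraint, equality holds for C4 and C6; the remaining constraints have slack.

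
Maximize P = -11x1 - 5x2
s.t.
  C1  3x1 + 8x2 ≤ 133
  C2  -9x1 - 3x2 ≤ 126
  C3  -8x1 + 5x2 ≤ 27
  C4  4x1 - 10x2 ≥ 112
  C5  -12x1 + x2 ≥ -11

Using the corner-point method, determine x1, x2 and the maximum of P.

x1 = -31/15, x2 = -179/5, maximum P = 3026/15

Corner points and P = -11x1 - 5x2:
  (-154/17, -252/17) → P = 2954/17
  (-31/15, -179/5) → P = 3026/15
  (-1/58, -325/29) → P = 3261/58

The optimum lies where -9x1 - 3x2 = 126 and -12x1 + x2 = -11.
Solving simultaneously gives x1 = -31/15, x2 = -179/5.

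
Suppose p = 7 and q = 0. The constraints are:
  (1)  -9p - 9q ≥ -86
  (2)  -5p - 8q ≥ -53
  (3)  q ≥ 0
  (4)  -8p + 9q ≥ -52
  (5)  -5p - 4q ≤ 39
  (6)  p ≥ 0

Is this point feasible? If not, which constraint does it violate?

Constraint (4): -8p + 9q = -56, which is not ≥ -52. All other constraints are satisfied.

not feasible — violates (4)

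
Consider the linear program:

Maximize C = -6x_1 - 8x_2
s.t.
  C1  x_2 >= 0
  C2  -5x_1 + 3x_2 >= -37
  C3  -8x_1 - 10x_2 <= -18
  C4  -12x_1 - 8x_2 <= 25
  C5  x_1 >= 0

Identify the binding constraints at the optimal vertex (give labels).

Corner points and C = -6x_1 - 8x_2:
  (37/5, 0) → C = -222/5
  (9/4, 0) → C = -27/2
  (0, 9/5) → C = -72/5
The feasible region is unbounded (it extends along (0, 1), (3, 5)), but C strictly decreases along every unbounded feasible direction, so there is no improving ray and the maximum is attained at a vertex.

The maximum is at (9/4, 0). Substituting into each constraint, equality holds for C1 and C3; the remaining constraints have slack.

C1 and C3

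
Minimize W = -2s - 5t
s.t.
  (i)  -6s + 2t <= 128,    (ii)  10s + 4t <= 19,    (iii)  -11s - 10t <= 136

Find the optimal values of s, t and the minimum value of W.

s = -237/22, t = 697/22, minimum W = -3011/22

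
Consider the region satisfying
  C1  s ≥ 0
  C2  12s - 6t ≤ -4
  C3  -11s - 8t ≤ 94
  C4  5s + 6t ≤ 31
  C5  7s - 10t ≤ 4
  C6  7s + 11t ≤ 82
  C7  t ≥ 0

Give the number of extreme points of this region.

Of the 21 pairwise boundary intersections, those satisfying every inequality are:
  (0, 2/3)
  (0, 31/6)
  (27/17, 196/51)

3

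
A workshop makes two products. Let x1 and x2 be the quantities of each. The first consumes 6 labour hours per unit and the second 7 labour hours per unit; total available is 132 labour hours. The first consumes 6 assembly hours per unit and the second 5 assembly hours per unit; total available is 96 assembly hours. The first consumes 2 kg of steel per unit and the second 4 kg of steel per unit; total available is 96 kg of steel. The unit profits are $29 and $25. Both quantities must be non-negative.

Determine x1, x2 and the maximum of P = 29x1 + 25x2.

Extreme points and P = 29x1 + 25x2:
  (0, 0) → P = 0
  (0, 132/7) → P = 3300/7
  (16, 0) → P = 464
  (1, 18) → P = 479

At the optimal vertex, 6x1 + 7x2 = 132 and 6x1 + 5x2 = 96.
Solving simultaneously gives x1 = 1, x2 = 18.

x1 = 1, x2 = 18, maximum P = 479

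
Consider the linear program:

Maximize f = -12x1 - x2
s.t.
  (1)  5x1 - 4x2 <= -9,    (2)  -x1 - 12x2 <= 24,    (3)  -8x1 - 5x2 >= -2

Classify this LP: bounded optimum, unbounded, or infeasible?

unbounded

From the feasible point (-51/16, -111/64), moving in the direction (-5, 8) keeps every constraint satisfied while f increases without bound.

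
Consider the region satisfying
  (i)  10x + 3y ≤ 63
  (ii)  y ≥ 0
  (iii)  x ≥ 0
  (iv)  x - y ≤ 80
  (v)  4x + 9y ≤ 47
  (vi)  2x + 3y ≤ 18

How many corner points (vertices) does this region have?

Pairwise boundary intersections that survive every other constraint:
  (63/10, 0)
  (45/8, 9/4)
  (0, 0)
  (0, 47/9)
  (7/2, 11/3)

5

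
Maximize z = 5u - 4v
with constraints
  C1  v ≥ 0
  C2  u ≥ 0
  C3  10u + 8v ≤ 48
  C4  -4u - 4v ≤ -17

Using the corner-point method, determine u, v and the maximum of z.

Vertices and z = 5u - 4v:
  (24/5, 0) → z = 24
  (17/4, 0) → z = 85/4
  (0, 6) → z = -24
  (0, 17/4) → z = -17

The binding constraints are v = 0 and 10u + 8v = 48.
Solving simultaneously gives u = 24/5, v = 0.

u = 24/5, v = 0, maximum z = 24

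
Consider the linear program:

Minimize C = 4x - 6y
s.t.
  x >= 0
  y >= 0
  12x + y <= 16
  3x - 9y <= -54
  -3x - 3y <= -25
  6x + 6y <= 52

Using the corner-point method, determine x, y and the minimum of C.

x = 0, y = 26/3, minimum C = -52

Corner points and C = 4x - 6y:
  (0, 25/3) → C = -50
  (0, 26/3) → C = -52
  (23/33, 84/11) → C = -1420/33
  (2/3, 8) → C = -136/3

The binding constraints are x = 0 and 6x + 6y = 52.
Solving simultaneously gives x = 0, y = 26/3.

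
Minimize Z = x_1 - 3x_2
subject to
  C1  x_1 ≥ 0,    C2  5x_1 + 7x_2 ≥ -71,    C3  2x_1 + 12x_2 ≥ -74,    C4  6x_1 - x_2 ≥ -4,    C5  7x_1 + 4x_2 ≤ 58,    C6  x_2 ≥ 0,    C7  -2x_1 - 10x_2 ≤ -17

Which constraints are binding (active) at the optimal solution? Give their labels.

Corner points and Z = x_1 - 3x_2:
  (0, 4) → Z = -12
  (0, 17/10) → Z = -51/10
  (42/31, 376/31) → Z = -1086/31
  (256/31, 3/62) → Z = 503/62

The minimum is at (42/31, 376/31). Substituting into each constraint, equality holds for C4 and C5; the remaining constraints have slack.

C4 and C5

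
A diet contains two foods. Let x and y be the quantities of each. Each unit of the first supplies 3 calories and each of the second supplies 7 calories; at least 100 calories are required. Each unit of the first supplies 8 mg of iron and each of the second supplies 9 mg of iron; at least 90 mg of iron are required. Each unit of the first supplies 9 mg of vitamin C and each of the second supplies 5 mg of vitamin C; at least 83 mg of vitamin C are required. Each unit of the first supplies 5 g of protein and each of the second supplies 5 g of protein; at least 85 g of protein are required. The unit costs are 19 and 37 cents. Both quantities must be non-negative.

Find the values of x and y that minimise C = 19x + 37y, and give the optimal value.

x = 19/4, y = 49/4, minimum C = 1087/2

Corner points and C = 19x + 37y:
  (0, 17) → C = 629
  (100/3, 0) → C = 1900/3
  (19/4, 49/4) → C = 1087/2
The feasible region is unbounded (it extends along (0, 1), (1, 0)), but C strictly increases along every unbounded feasible direction, so there is no improving ray and the minimum is attained at a vertex.

The binding constraints are 3x + 7y = 100 and 5x + 5y = 85.
Solving simultaneously gives x = 19/4, y = 49/4.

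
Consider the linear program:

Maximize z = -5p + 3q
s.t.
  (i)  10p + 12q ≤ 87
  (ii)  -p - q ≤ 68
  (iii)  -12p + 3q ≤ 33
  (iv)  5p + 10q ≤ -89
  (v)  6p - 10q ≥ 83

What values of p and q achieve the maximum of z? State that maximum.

Feasible corners and z = -5p + 3q:
  (969/20, -265/8) → z = -2733/8
  (-79/5, -261/5) → z = -388/5
  (-193/34, -199/17) → z = -229/34
  (-6/11, -949/110) → z = -2547/110
The feasible region is unbounded (it extends along (6, -5), (1, -1)), but z strictly decreases along every unbounded feasible direction, so there is no improving ray and the maximum is attained at a vertex.

The binding constraints are -12p + 3q = 33 and 6p - 10q = 83.
Solving simultaneously gives p = -193/34, q = -199/17.

p = -193/34, q = -199/17, maximum z = -229/34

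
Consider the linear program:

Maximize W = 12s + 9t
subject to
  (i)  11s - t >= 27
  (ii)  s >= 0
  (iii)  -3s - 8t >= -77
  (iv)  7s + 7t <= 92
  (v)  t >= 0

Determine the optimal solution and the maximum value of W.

s = 92/7, t = 0, maximum W = 1104/7

Extreme points and W = 12s + 9t:
  (293/91, 766/91) → W = 10410/91
  (27/11, 0) → W = 324/11
  (197/35, 263/35) → W = 4731/35
  (92/7, 0) → W = 1104/7

The binding constraints are 7s + 7t = 92 and t = 0.
Solving simultaneously gives s = 92/7, t = 0.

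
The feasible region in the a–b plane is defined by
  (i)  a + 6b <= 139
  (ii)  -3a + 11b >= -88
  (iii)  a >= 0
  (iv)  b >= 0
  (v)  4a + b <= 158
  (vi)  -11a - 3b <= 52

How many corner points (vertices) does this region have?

Pairwise boundary intersections that survive every other constraint:
  (0, 139/6)
  (809/23, 398/23)
  (88/3, 0)
  (1826/47, 122/47)
  (0, 0)

5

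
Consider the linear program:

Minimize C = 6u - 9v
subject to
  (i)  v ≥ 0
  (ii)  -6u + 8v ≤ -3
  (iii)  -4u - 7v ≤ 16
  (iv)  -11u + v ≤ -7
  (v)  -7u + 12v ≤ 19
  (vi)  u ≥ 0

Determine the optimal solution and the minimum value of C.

u = 47/4, v = 135/16, minimum C = -87/16

Feasible corners and C = 6u - 9v:
  (7/11, 0) → C = 42/11
  (53/82, 9/82) → C = 237/82
  (47/4, 135/16) → C = -87/16
The feasible region is unbounded (it extends along (12, 7), (1, 0)), but C strictly increases along every unbounded feasible direction, so there is no improving ray and the minimum is attained at a vertex.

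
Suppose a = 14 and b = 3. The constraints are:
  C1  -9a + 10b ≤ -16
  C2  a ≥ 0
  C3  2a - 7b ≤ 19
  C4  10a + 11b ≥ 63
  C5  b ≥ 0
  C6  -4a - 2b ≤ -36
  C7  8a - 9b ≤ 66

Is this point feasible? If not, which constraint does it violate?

Constraint C7: 8a - 9b = 85, which is not ≤ 66. All other constraints are satisfied.

not feasible — violates C7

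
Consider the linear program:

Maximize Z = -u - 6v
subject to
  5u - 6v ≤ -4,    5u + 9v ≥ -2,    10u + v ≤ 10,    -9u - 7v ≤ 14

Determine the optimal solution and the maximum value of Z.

Corner points and Z = -u - 6v:
  (-16/25, 2/15) → Z = -4/25
  (56/65, 18/13) → Z = -596/65
  (-56/23, 26/23) → Z = -100/23
The feasible region is unbounded (it extends along (-1, 10), (-7, 9)), but Z strictly decreases along every unbounded feasible direction, so there is no improving ray and the maximum is attained at a vertex.

The optimum lies where 5u - 6v = -4 and 5u + 9v = -2.
Solving simultaneously gives u = -16/25, v = 2/15.

u = -16/25, v = 2/15, maximum Z = -4/25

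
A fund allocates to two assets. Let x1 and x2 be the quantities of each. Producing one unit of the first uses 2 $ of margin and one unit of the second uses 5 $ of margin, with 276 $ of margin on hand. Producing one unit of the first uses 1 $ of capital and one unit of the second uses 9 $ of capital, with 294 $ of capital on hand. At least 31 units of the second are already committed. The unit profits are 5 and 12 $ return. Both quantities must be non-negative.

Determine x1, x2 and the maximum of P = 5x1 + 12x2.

x1 = 15, x2 = 31, maximum P = 447

At the optimal vertex, x1 + 9x2 = 294 and x2 = 31.
Solving simultaneously gives x1 = 15, x2 = 31.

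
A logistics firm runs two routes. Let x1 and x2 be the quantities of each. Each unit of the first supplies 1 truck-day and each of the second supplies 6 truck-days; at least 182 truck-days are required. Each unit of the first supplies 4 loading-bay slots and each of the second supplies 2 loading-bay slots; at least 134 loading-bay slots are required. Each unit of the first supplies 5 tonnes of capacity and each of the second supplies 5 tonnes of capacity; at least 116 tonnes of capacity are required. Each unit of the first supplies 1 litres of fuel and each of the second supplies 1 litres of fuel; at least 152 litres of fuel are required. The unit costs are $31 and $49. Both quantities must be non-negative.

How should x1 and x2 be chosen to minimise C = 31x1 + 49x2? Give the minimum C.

Vertices and C = 31x1 + 49x2:
  (0, 152) → C = 7448
  (182, 0) → C = 5642
  (146, 6) → C = 4820
The feasible region is unbounded (it extends along (0, 1), (1, 0)), but C strictly increases along every unbounded feasible direction, so there is no improving ray and the minimum is attained at a vertex.

At the optimal vertex, x1 + 6x2 = 182 and x1 + x2 = 152.
Solving simultaneously gives x1 = 146, x2 = 6.

x1 = 146, x2 = 6, minimum C = 4820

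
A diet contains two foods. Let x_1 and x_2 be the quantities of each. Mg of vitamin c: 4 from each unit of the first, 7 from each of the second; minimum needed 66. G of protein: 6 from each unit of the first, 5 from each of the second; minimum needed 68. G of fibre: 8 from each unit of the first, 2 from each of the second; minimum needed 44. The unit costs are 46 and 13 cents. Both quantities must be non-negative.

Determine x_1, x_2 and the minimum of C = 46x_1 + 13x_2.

x_1 = 3, x_2 = 10, minimum C = 268

Extreme points and C = 46x_1 + 13x_2:
  (0, 22) → C = 286
  (33/2, 0) → C = 759
  (73/11, 62/11) → C = 4164/11
  (3, 10) → C = 268
The feasible region is unbounded (it extends along (0, 1), (1, 0)), but C strictly increases along every unbounded feasible direction, so there is no improving ray and the minimum is attained at a vertex.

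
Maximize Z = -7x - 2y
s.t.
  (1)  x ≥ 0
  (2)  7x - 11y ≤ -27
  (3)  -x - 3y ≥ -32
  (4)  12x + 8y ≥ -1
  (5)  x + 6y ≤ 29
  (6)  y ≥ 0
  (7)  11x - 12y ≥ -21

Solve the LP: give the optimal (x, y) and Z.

Vertices and Z = -7x - 2y:
  (157/53, 230/53) → Z = -1559/53
  (93/37, 150/37) → Z = -951/37
  (37/13, 170/39) → Z = -1117/39

At the optimal vertex, 7x - 11y = -27 and 11x - 12y = -21.
Solving simultaneously gives x = 93/37, y = 150/37.

x = 93/37, y = 150/37, maximum Z = -951/37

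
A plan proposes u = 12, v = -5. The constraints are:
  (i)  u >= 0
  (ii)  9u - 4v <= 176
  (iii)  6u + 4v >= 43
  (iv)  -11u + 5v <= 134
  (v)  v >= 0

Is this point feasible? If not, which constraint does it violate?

not feasible — violates (v)

Constraint (v): v = -5, which is not ≥ 0. All other constraints are satisfied.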